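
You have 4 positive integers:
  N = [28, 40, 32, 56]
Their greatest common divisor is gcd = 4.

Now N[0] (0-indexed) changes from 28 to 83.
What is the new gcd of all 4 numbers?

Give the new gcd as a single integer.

Numbers: [28, 40, 32, 56], gcd = 4
Change: index 0, 28 -> 83
gcd of the OTHER numbers (without index 0): gcd([40, 32, 56]) = 8
New gcd = gcd(g_others, new_val) = gcd(8, 83) = 1

Answer: 1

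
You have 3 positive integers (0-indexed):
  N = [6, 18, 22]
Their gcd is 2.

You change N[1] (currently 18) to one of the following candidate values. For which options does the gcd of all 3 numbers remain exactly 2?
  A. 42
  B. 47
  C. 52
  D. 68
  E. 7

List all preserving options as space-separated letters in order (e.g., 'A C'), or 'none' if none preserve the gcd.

Old gcd = 2; gcd of others (without N[1]) = 2
New gcd for candidate v: gcd(2, v). Preserves old gcd iff gcd(2, v) = 2.
  Option A: v=42, gcd(2,42)=2 -> preserves
  Option B: v=47, gcd(2,47)=1 -> changes
  Option C: v=52, gcd(2,52)=2 -> preserves
  Option D: v=68, gcd(2,68)=2 -> preserves
  Option E: v=7, gcd(2,7)=1 -> changes

Answer: A C D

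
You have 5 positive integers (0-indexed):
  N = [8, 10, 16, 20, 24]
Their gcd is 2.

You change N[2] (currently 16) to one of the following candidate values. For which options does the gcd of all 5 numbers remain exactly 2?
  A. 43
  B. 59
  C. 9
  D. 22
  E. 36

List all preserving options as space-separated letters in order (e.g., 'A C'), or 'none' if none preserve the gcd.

Old gcd = 2; gcd of others (without N[2]) = 2
New gcd for candidate v: gcd(2, v). Preserves old gcd iff gcd(2, v) = 2.
  Option A: v=43, gcd(2,43)=1 -> changes
  Option B: v=59, gcd(2,59)=1 -> changes
  Option C: v=9, gcd(2,9)=1 -> changes
  Option D: v=22, gcd(2,22)=2 -> preserves
  Option E: v=36, gcd(2,36)=2 -> preserves

Answer: D E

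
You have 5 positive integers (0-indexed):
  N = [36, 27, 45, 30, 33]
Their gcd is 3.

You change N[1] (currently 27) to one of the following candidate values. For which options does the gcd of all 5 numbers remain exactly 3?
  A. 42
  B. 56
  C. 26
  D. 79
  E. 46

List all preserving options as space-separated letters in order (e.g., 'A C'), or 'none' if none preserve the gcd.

Old gcd = 3; gcd of others (without N[1]) = 3
New gcd for candidate v: gcd(3, v). Preserves old gcd iff gcd(3, v) = 3.
  Option A: v=42, gcd(3,42)=3 -> preserves
  Option B: v=56, gcd(3,56)=1 -> changes
  Option C: v=26, gcd(3,26)=1 -> changes
  Option D: v=79, gcd(3,79)=1 -> changes
  Option E: v=46, gcd(3,46)=1 -> changes

Answer: A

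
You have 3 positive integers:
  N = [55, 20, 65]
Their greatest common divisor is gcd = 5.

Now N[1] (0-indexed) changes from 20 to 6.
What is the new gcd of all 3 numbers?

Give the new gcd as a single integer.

Numbers: [55, 20, 65], gcd = 5
Change: index 1, 20 -> 6
gcd of the OTHER numbers (without index 1): gcd([55, 65]) = 5
New gcd = gcd(g_others, new_val) = gcd(5, 6) = 1

Answer: 1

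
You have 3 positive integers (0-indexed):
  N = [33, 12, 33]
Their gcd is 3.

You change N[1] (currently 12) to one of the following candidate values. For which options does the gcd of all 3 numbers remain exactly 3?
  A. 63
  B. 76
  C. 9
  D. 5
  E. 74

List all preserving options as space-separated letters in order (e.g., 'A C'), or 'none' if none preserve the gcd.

Old gcd = 3; gcd of others (without N[1]) = 33
New gcd for candidate v: gcd(33, v). Preserves old gcd iff gcd(33, v) = 3.
  Option A: v=63, gcd(33,63)=3 -> preserves
  Option B: v=76, gcd(33,76)=1 -> changes
  Option C: v=9, gcd(33,9)=3 -> preserves
  Option D: v=5, gcd(33,5)=1 -> changes
  Option E: v=74, gcd(33,74)=1 -> changes

Answer: A C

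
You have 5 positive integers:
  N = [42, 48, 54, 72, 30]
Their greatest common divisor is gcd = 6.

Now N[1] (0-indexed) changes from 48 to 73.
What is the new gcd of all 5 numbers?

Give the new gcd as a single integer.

Numbers: [42, 48, 54, 72, 30], gcd = 6
Change: index 1, 48 -> 73
gcd of the OTHER numbers (without index 1): gcd([42, 54, 72, 30]) = 6
New gcd = gcd(g_others, new_val) = gcd(6, 73) = 1

Answer: 1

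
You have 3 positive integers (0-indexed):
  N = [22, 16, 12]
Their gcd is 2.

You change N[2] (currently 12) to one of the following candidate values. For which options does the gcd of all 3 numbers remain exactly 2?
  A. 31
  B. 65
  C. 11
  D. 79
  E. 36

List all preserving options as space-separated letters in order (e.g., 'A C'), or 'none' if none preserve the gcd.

Old gcd = 2; gcd of others (without N[2]) = 2
New gcd for candidate v: gcd(2, v). Preserves old gcd iff gcd(2, v) = 2.
  Option A: v=31, gcd(2,31)=1 -> changes
  Option B: v=65, gcd(2,65)=1 -> changes
  Option C: v=11, gcd(2,11)=1 -> changes
  Option D: v=79, gcd(2,79)=1 -> changes
  Option E: v=36, gcd(2,36)=2 -> preserves

Answer: E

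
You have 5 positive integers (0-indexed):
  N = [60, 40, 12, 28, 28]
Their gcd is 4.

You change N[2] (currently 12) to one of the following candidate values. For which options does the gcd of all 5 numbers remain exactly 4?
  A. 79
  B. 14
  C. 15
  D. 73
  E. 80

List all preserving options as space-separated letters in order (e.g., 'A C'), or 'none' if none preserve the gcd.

Answer: E

Derivation:
Old gcd = 4; gcd of others (without N[2]) = 4
New gcd for candidate v: gcd(4, v). Preserves old gcd iff gcd(4, v) = 4.
  Option A: v=79, gcd(4,79)=1 -> changes
  Option B: v=14, gcd(4,14)=2 -> changes
  Option C: v=15, gcd(4,15)=1 -> changes
  Option D: v=73, gcd(4,73)=1 -> changes
  Option E: v=80, gcd(4,80)=4 -> preserves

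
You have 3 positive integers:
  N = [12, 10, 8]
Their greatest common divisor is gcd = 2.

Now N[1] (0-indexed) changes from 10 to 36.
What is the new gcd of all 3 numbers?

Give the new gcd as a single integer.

Answer: 4

Derivation:
Numbers: [12, 10, 8], gcd = 2
Change: index 1, 10 -> 36
gcd of the OTHER numbers (without index 1): gcd([12, 8]) = 4
New gcd = gcd(g_others, new_val) = gcd(4, 36) = 4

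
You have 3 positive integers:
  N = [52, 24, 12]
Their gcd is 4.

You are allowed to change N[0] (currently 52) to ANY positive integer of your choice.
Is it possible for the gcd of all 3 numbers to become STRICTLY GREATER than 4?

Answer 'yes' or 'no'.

Answer: yes

Derivation:
Current gcd = 4
gcd of all OTHER numbers (without N[0]=52): gcd([24, 12]) = 12
The new gcd after any change is gcd(12, new_value).
This can be at most 12.
Since 12 > old gcd 4, the gcd CAN increase (e.g., set N[0] = 12).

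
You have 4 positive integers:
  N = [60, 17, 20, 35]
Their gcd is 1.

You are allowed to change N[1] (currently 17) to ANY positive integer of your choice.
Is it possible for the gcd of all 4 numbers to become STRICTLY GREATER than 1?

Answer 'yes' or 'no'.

Answer: yes

Derivation:
Current gcd = 1
gcd of all OTHER numbers (without N[1]=17): gcd([60, 20, 35]) = 5
The new gcd after any change is gcd(5, new_value).
This can be at most 5.
Since 5 > old gcd 1, the gcd CAN increase (e.g., set N[1] = 5).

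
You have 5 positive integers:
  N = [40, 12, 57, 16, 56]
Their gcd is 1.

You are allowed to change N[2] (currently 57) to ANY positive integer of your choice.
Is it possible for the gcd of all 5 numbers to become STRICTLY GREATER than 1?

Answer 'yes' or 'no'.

Answer: yes

Derivation:
Current gcd = 1
gcd of all OTHER numbers (without N[2]=57): gcd([40, 12, 16, 56]) = 4
The new gcd after any change is gcd(4, new_value).
This can be at most 4.
Since 4 > old gcd 1, the gcd CAN increase (e.g., set N[2] = 4).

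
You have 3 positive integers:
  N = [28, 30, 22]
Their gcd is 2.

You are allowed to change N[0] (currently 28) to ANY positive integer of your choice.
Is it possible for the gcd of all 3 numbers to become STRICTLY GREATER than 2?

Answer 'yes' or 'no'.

Answer: no

Derivation:
Current gcd = 2
gcd of all OTHER numbers (without N[0]=28): gcd([30, 22]) = 2
The new gcd after any change is gcd(2, new_value).
This can be at most 2.
Since 2 = old gcd 2, the gcd can only stay the same or decrease.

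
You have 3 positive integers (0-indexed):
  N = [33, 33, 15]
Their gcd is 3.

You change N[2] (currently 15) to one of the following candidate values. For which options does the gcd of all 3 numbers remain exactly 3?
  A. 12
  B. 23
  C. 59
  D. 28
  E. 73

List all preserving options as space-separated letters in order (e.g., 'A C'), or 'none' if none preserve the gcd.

Old gcd = 3; gcd of others (without N[2]) = 33
New gcd for candidate v: gcd(33, v). Preserves old gcd iff gcd(33, v) = 3.
  Option A: v=12, gcd(33,12)=3 -> preserves
  Option B: v=23, gcd(33,23)=1 -> changes
  Option C: v=59, gcd(33,59)=1 -> changes
  Option D: v=28, gcd(33,28)=1 -> changes
  Option E: v=73, gcd(33,73)=1 -> changes

Answer: A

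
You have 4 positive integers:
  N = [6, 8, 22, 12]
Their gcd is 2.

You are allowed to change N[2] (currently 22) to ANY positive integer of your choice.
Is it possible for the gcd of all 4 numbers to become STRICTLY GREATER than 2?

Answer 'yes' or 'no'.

Current gcd = 2
gcd of all OTHER numbers (without N[2]=22): gcd([6, 8, 12]) = 2
The new gcd after any change is gcd(2, new_value).
This can be at most 2.
Since 2 = old gcd 2, the gcd can only stay the same or decrease.

Answer: no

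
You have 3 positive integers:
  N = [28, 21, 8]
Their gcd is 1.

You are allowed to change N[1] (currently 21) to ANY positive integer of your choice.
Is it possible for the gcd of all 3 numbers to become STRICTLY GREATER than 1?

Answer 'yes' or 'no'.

Current gcd = 1
gcd of all OTHER numbers (without N[1]=21): gcd([28, 8]) = 4
The new gcd after any change is gcd(4, new_value).
This can be at most 4.
Since 4 > old gcd 1, the gcd CAN increase (e.g., set N[1] = 4).

Answer: yes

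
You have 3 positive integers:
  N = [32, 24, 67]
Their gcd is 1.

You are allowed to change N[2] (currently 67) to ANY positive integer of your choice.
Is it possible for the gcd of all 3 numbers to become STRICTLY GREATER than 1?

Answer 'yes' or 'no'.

Current gcd = 1
gcd of all OTHER numbers (without N[2]=67): gcd([32, 24]) = 8
The new gcd after any change is gcd(8, new_value).
This can be at most 8.
Since 8 > old gcd 1, the gcd CAN increase (e.g., set N[2] = 8).

Answer: yes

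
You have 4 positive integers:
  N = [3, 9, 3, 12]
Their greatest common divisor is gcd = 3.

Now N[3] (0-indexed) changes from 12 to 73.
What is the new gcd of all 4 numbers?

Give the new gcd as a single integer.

Answer: 1

Derivation:
Numbers: [3, 9, 3, 12], gcd = 3
Change: index 3, 12 -> 73
gcd of the OTHER numbers (without index 3): gcd([3, 9, 3]) = 3
New gcd = gcd(g_others, new_val) = gcd(3, 73) = 1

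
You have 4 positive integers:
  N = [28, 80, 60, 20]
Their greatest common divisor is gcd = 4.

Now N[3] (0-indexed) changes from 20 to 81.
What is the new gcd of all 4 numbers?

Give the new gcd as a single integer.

Numbers: [28, 80, 60, 20], gcd = 4
Change: index 3, 20 -> 81
gcd of the OTHER numbers (without index 3): gcd([28, 80, 60]) = 4
New gcd = gcd(g_others, new_val) = gcd(4, 81) = 1

Answer: 1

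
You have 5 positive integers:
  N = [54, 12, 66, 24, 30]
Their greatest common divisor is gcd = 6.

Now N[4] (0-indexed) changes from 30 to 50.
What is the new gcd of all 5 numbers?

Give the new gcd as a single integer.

Answer: 2

Derivation:
Numbers: [54, 12, 66, 24, 30], gcd = 6
Change: index 4, 30 -> 50
gcd of the OTHER numbers (without index 4): gcd([54, 12, 66, 24]) = 6
New gcd = gcd(g_others, new_val) = gcd(6, 50) = 2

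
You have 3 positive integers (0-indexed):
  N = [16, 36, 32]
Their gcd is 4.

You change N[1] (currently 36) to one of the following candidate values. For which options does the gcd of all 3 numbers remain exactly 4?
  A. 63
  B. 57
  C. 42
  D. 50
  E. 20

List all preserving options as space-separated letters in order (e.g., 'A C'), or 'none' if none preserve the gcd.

Answer: E

Derivation:
Old gcd = 4; gcd of others (without N[1]) = 16
New gcd for candidate v: gcd(16, v). Preserves old gcd iff gcd(16, v) = 4.
  Option A: v=63, gcd(16,63)=1 -> changes
  Option B: v=57, gcd(16,57)=1 -> changes
  Option C: v=42, gcd(16,42)=2 -> changes
  Option D: v=50, gcd(16,50)=2 -> changes
  Option E: v=20, gcd(16,20)=4 -> preserves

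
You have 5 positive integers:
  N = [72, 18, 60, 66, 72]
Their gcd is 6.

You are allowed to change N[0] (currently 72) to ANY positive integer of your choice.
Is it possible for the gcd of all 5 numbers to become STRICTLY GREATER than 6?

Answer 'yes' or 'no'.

Current gcd = 6
gcd of all OTHER numbers (without N[0]=72): gcd([18, 60, 66, 72]) = 6
The new gcd after any change is gcd(6, new_value).
This can be at most 6.
Since 6 = old gcd 6, the gcd can only stay the same or decrease.

Answer: no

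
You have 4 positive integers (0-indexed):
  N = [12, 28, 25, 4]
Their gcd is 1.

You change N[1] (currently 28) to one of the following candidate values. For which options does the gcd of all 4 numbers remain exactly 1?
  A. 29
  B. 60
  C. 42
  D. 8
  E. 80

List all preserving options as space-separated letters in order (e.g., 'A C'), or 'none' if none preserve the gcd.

Answer: A B C D E

Derivation:
Old gcd = 1; gcd of others (without N[1]) = 1
New gcd for candidate v: gcd(1, v). Preserves old gcd iff gcd(1, v) = 1.
  Option A: v=29, gcd(1,29)=1 -> preserves
  Option B: v=60, gcd(1,60)=1 -> preserves
  Option C: v=42, gcd(1,42)=1 -> preserves
  Option D: v=8, gcd(1,8)=1 -> preserves
  Option E: v=80, gcd(1,80)=1 -> preserves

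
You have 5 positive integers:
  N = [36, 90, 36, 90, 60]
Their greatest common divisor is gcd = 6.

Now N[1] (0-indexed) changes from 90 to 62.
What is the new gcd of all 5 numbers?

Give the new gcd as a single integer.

Answer: 2

Derivation:
Numbers: [36, 90, 36, 90, 60], gcd = 6
Change: index 1, 90 -> 62
gcd of the OTHER numbers (without index 1): gcd([36, 36, 90, 60]) = 6
New gcd = gcd(g_others, new_val) = gcd(6, 62) = 2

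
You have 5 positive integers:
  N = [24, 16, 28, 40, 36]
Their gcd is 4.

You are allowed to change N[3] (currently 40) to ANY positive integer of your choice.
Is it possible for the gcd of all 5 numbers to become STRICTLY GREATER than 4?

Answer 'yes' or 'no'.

Answer: no

Derivation:
Current gcd = 4
gcd of all OTHER numbers (without N[3]=40): gcd([24, 16, 28, 36]) = 4
The new gcd after any change is gcd(4, new_value).
This can be at most 4.
Since 4 = old gcd 4, the gcd can only stay the same or decrease.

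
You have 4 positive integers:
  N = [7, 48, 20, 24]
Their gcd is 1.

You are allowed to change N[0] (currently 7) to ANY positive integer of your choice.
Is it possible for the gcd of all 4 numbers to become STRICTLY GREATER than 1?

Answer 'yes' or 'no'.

Current gcd = 1
gcd of all OTHER numbers (without N[0]=7): gcd([48, 20, 24]) = 4
The new gcd after any change is gcd(4, new_value).
This can be at most 4.
Since 4 > old gcd 1, the gcd CAN increase (e.g., set N[0] = 4).

Answer: yes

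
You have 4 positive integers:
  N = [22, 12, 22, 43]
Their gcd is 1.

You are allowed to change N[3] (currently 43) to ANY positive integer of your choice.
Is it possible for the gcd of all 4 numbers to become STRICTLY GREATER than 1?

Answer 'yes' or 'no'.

Answer: yes

Derivation:
Current gcd = 1
gcd of all OTHER numbers (without N[3]=43): gcd([22, 12, 22]) = 2
The new gcd after any change is gcd(2, new_value).
This can be at most 2.
Since 2 > old gcd 1, the gcd CAN increase (e.g., set N[3] = 2).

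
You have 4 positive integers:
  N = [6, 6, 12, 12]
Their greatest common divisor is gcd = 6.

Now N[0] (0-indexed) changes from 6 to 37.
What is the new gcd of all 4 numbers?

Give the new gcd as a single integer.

Numbers: [6, 6, 12, 12], gcd = 6
Change: index 0, 6 -> 37
gcd of the OTHER numbers (without index 0): gcd([6, 12, 12]) = 6
New gcd = gcd(g_others, new_val) = gcd(6, 37) = 1

Answer: 1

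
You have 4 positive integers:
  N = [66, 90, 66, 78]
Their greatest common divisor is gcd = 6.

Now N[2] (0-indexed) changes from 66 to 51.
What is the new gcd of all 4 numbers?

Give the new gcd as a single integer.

Numbers: [66, 90, 66, 78], gcd = 6
Change: index 2, 66 -> 51
gcd of the OTHER numbers (without index 2): gcd([66, 90, 78]) = 6
New gcd = gcd(g_others, new_val) = gcd(6, 51) = 3

Answer: 3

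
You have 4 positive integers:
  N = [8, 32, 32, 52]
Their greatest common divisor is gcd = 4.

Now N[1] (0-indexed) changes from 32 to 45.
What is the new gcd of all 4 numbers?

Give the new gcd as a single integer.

Answer: 1

Derivation:
Numbers: [8, 32, 32, 52], gcd = 4
Change: index 1, 32 -> 45
gcd of the OTHER numbers (without index 1): gcd([8, 32, 52]) = 4
New gcd = gcd(g_others, new_val) = gcd(4, 45) = 1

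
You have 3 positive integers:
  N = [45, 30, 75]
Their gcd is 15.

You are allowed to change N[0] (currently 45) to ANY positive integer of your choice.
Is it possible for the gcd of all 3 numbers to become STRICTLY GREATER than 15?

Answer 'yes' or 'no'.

Answer: no

Derivation:
Current gcd = 15
gcd of all OTHER numbers (without N[0]=45): gcd([30, 75]) = 15
The new gcd after any change is gcd(15, new_value).
This can be at most 15.
Since 15 = old gcd 15, the gcd can only stay the same or decrease.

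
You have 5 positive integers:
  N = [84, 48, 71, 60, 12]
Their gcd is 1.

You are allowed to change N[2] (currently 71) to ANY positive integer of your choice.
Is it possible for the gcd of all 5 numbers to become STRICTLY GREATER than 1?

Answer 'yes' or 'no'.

Current gcd = 1
gcd of all OTHER numbers (without N[2]=71): gcd([84, 48, 60, 12]) = 12
The new gcd after any change is gcd(12, new_value).
This can be at most 12.
Since 12 > old gcd 1, the gcd CAN increase (e.g., set N[2] = 12).

Answer: yes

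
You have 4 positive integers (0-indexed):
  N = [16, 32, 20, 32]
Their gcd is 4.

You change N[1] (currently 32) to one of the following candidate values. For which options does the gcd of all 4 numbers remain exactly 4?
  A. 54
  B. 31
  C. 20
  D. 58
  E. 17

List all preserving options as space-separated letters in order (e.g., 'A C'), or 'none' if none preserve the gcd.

Old gcd = 4; gcd of others (without N[1]) = 4
New gcd for candidate v: gcd(4, v). Preserves old gcd iff gcd(4, v) = 4.
  Option A: v=54, gcd(4,54)=2 -> changes
  Option B: v=31, gcd(4,31)=1 -> changes
  Option C: v=20, gcd(4,20)=4 -> preserves
  Option D: v=58, gcd(4,58)=2 -> changes
  Option E: v=17, gcd(4,17)=1 -> changes

Answer: C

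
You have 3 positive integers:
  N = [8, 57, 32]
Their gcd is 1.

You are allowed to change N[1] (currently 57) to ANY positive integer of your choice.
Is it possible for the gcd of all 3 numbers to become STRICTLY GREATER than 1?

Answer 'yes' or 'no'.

Current gcd = 1
gcd of all OTHER numbers (without N[1]=57): gcd([8, 32]) = 8
The new gcd after any change is gcd(8, new_value).
This can be at most 8.
Since 8 > old gcd 1, the gcd CAN increase (e.g., set N[1] = 8).

Answer: yes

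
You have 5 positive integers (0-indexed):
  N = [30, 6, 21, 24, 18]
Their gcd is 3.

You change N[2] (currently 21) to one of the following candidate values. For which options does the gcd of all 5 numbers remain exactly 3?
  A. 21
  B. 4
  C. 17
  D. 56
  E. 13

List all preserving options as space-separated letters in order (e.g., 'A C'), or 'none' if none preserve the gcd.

Answer: A

Derivation:
Old gcd = 3; gcd of others (without N[2]) = 6
New gcd for candidate v: gcd(6, v). Preserves old gcd iff gcd(6, v) = 3.
  Option A: v=21, gcd(6,21)=3 -> preserves
  Option B: v=4, gcd(6,4)=2 -> changes
  Option C: v=17, gcd(6,17)=1 -> changes
  Option D: v=56, gcd(6,56)=2 -> changes
  Option E: v=13, gcd(6,13)=1 -> changes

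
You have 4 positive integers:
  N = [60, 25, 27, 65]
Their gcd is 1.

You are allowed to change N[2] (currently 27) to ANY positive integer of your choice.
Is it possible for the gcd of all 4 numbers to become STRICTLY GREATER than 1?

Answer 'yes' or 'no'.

Current gcd = 1
gcd of all OTHER numbers (without N[2]=27): gcd([60, 25, 65]) = 5
The new gcd after any change is gcd(5, new_value).
This can be at most 5.
Since 5 > old gcd 1, the gcd CAN increase (e.g., set N[2] = 5).

Answer: yes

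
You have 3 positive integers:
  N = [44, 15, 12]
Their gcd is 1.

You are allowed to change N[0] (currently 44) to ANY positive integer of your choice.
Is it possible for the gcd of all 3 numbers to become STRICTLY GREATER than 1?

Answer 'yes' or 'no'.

Answer: yes

Derivation:
Current gcd = 1
gcd of all OTHER numbers (without N[0]=44): gcd([15, 12]) = 3
The new gcd after any change is gcd(3, new_value).
This can be at most 3.
Since 3 > old gcd 1, the gcd CAN increase (e.g., set N[0] = 3).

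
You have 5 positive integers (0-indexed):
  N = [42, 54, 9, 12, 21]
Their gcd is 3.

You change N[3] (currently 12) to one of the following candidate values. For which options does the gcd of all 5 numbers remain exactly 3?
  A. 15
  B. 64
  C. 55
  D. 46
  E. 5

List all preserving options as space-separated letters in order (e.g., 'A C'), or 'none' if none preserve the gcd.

Old gcd = 3; gcd of others (without N[3]) = 3
New gcd for candidate v: gcd(3, v). Preserves old gcd iff gcd(3, v) = 3.
  Option A: v=15, gcd(3,15)=3 -> preserves
  Option B: v=64, gcd(3,64)=1 -> changes
  Option C: v=55, gcd(3,55)=1 -> changes
  Option D: v=46, gcd(3,46)=1 -> changes
  Option E: v=5, gcd(3,5)=1 -> changes

Answer: A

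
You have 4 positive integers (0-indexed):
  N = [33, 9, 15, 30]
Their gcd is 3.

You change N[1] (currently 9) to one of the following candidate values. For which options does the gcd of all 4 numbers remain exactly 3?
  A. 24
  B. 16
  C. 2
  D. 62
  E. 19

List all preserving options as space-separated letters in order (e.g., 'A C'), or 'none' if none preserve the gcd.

Old gcd = 3; gcd of others (without N[1]) = 3
New gcd for candidate v: gcd(3, v). Preserves old gcd iff gcd(3, v) = 3.
  Option A: v=24, gcd(3,24)=3 -> preserves
  Option B: v=16, gcd(3,16)=1 -> changes
  Option C: v=2, gcd(3,2)=1 -> changes
  Option D: v=62, gcd(3,62)=1 -> changes
  Option E: v=19, gcd(3,19)=1 -> changes

Answer: A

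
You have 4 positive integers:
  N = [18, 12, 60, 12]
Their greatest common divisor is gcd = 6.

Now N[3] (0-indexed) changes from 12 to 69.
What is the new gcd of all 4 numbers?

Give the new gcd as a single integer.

Answer: 3

Derivation:
Numbers: [18, 12, 60, 12], gcd = 6
Change: index 3, 12 -> 69
gcd of the OTHER numbers (without index 3): gcd([18, 12, 60]) = 6
New gcd = gcd(g_others, new_val) = gcd(6, 69) = 3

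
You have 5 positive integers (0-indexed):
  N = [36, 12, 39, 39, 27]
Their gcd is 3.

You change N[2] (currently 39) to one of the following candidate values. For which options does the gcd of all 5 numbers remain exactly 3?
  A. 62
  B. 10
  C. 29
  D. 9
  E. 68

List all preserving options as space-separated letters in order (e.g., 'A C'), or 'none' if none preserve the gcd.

Old gcd = 3; gcd of others (without N[2]) = 3
New gcd for candidate v: gcd(3, v). Preserves old gcd iff gcd(3, v) = 3.
  Option A: v=62, gcd(3,62)=1 -> changes
  Option B: v=10, gcd(3,10)=1 -> changes
  Option C: v=29, gcd(3,29)=1 -> changes
  Option D: v=9, gcd(3,9)=3 -> preserves
  Option E: v=68, gcd(3,68)=1 -> changes

Answer: D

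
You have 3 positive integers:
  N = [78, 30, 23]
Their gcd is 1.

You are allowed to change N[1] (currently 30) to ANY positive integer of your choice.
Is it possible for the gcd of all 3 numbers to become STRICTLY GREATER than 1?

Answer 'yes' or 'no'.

Answer: no

Derivation:
Current gcd = 1
gcd of all OTHER numbers (without N[1]=30): gcd([78, 23]) = 1
The new gcd after any change is gcd(1, new_value).
This can be at most 1.
Since 1 = old gcd 1, the gcd can only stay the same or decrease.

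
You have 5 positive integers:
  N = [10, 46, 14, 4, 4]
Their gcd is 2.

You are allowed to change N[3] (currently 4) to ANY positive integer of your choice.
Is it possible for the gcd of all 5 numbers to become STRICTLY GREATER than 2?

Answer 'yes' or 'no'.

Answer: no

Derivation:
Current gcd = 2
gcd of all OTHER numbers (without N[3]=4): gcd([10, 46, 14, 4]) = 2
The new gcd after any change is gcd(2, new_value).
This can be at most 2.
Since 2 = old gcd 2, the gcd can only stay the same or decrease.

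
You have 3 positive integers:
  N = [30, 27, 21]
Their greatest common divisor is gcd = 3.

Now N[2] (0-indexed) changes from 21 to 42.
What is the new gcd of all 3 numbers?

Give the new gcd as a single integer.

Answer: 3

Derivation:
Numbers: [30, 27, 21], gcd = 3
Change: index 2, 21 -> 42
gcd of the OTHER numbers (without index 2): gcd([30, 27]) = 3
New gcd = gcd(g_others, new_val) = gcd(3, 42) = 3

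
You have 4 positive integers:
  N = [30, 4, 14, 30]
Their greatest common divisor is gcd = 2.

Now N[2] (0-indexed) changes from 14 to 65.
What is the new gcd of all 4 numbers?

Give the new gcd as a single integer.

Answer: 1

Derivation:
Numbers: [30, 4, 14, 30], gcd = 2
Change: index 2, 14 -> 65
gcd of the OTHER numbers (without index 2): gcd([30, 4, 30]) = 2
New gcd = gcd(g_others, new_val) = gcd(2, 65) = 1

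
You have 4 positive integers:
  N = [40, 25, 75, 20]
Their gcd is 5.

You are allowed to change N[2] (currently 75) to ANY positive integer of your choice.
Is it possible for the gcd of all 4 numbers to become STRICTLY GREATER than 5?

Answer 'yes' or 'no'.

Answer: no

Derivation:
Current gcd = 5
gcd of all OTHER numbers (without N[2]=75): gcd([40, 25, 20]) = 5
The new gcd after any change is gcd(5, new_value).
This can be at most 5.
Since 5 = old gcd 5, the gcd can only stay the same or decrease.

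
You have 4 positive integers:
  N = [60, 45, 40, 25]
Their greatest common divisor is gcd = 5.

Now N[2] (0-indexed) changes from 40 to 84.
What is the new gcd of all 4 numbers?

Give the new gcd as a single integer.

Answer: 1

Derivation:
Numbers: [60, 45, 40, 25], gcd = 5
Change: index 2, 40 -> 84
gcd of the OTHER numbers (without index 2): gcd([60, 45, 25]) = 5
New gcd = gcd(g_others, new_val) = gcd(5, 84) = 1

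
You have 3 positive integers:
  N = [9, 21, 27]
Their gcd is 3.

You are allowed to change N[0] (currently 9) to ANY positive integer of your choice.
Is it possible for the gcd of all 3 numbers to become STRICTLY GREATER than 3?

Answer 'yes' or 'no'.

Current gcd = 3
gcd of all OTHER numbers (without N[0]=9): gcd([21, 27]) = 3
The new gcd after any change is gcd(3, new_value).
This can be at most 3.
Since 3 = old gcd 3, the gcd can only stay the same or decrease.

Answer: no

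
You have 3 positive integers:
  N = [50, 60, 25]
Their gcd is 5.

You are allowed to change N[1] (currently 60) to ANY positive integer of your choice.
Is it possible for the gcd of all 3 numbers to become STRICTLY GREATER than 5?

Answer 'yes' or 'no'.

Current gcd = 5
gcd of all OTHER numbers (without N[1]=60): gcd([50, 25]) = 25
The new gcd after any change is gcd(25, new_value).
This can be at most 25.
Since 25 > old gcd 5, the gcd CAN increase (e.g., set N[1] = 25).

Answer: yes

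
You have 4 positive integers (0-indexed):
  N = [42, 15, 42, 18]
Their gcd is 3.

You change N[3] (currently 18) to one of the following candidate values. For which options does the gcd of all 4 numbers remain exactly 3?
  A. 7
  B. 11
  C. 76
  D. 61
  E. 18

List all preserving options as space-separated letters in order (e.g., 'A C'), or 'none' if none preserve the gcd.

Answer: E

Derivation:
Old gcd = 3; gcd of others (without N[3]) = 3
New gcd for candidate v: gcd(3, v). Preserves old gcd iff gcd(3, v) = 3.
  Option A: v=7, gcd(3,7)=1 -> changes
  Option B: v=11, gcd(3,11)=1 -> changes
  Option C: v=76, gcd(3,76)=1 -> changes
  Option D: v=61, gcd(3,61)=1 -> changes
  Option E: v=18, gcd(3,18)=3 -> preserves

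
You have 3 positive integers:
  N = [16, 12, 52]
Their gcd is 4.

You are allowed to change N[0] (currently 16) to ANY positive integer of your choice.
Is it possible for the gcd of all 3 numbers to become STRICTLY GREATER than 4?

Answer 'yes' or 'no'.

Current gcd = 4
gcd of all OTHER numbers (without N[0]=16): gcd([12, 52]) = 4
The new gcd after any change is gcd(4, new_value).
This can be at most 4.
Since 4 = old gcd 4, the gcd can only stay the same or decrease.

Answer: no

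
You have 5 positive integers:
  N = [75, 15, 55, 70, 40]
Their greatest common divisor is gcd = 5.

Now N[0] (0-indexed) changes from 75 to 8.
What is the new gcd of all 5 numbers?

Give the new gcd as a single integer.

Numbers: [75, 15, 55, 70, 40], gcd = 5
Change: index 0, 75 -> 8
gcd of the OTHER numbers (without index 0): gcd([15, 55, 70, 40]) = 5
New gcd = gcd(g_others, new_val) = gcd(5, 8) = 1

Answer: 1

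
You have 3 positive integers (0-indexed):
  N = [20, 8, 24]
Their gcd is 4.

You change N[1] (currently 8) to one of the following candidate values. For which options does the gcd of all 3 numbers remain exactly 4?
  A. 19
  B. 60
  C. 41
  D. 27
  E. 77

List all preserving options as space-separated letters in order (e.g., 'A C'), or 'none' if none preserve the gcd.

Old gcd = 4; gcd of others (without N[1]) = 4
New gcd for candidate v: gcd(4, v). Preserves old gcd iff gcd(4, v) = 4.
  Option A: v=19, gcd(4,19)=1 -> changes
  Option B: v=60, gcd(4,60)=4 -> preserves
  Option C: v=41, gcd(4,41)=1 -> changes
  Option D: v=27, gcd(4,27)=1 -> changes
  Option E: v=77, gcd(4,77)=1 -> changes

Answer: B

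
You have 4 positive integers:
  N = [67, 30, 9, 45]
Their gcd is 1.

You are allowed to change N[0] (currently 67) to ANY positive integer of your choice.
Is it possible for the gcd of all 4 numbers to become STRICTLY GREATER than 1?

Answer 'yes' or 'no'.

Current gcd = 1
gcd of all OTHER numbers (without N[0]=67): gcd([30, 9, 45]) = 3
The new gcd after any change is gcd(3, new_value).
This can be at most 3.
Since 3 > old gcd 1, the gcd CAN increase (e.g., set N[0] = 3).

Answer: yes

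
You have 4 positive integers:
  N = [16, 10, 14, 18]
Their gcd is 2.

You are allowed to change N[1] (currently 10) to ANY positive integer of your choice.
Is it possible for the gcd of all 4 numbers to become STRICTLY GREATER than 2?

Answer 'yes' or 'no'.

Current gcd = 2
gcd of all OTHER numbers (without N[1]=10): gcd([16, 14, 18]) = 2
The new gcd after any change is gcd(2, new_value).
This can be at most 2.
Since 2 = old gcd 2, the gcd can only stay the same or decrease.

Answer: no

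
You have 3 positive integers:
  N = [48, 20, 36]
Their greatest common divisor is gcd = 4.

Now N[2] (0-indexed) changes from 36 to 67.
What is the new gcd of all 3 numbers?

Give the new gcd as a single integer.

Answer: 1

Derivation:
Numbers: [48, 20, 36], gcd = 4
Change: index 2, 36 -> 67
gcd of the OTHER numbers (without index 2): gcd([48, 20]) = 4
New gcd = gcd(g_others, new_val) = gcd(4, 67) = 1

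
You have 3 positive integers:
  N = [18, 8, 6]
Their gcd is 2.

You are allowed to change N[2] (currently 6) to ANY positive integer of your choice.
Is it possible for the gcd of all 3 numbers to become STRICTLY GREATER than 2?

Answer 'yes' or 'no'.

Current gcd = 2
gcd of all OTHER numbers (without N[2]=6): gcd([18, 8]) = 2
The new gcd after any change is gcd(2, new_value).
This can be at most 2.
Since 2 = old gcd 2, the gcd can only stay the same or decrease.

Answer: no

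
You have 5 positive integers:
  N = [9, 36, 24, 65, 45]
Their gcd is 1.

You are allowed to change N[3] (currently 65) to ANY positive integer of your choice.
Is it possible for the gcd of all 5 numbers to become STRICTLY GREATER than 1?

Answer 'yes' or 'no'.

Current gcd = 1
gcd of all OTHER numbers (without N[3]=65): gcd([9, 36, 24, 45]) = 3
The new gcd after any change is gcd(3, new_value).
This can be at most 3.
Since 3 > old gcd 1, the gcd CAN increase (e.g., set N[3] = 3).

Answer: yes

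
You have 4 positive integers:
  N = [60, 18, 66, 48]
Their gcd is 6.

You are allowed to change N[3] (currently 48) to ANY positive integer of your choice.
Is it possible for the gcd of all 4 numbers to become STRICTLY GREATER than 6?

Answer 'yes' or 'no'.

Answer: no

Derivation:
Current gcd = 6
gcd of all OTHER numbers (without N[3]=48): gcd([60, 18, 66]) = 6
The new gcd after any change is gcd(6, new_value).
This can be at most 6.
Since 6 = old gcd 6, the gcd can only stay the same or decrease.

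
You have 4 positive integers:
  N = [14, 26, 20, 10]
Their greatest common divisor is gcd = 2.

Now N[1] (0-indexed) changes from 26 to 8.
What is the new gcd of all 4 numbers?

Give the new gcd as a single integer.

Numbers: [14, 26, 20, 10], gcd = 2
Change: index 1, 26 -> 8
gcd of the OTHER numbers (without index 1): gcd([14, 20, 10]) = 2
New gcd = gcd(g_others, new_val) = gcd(2, 8) = 2

Answer: 2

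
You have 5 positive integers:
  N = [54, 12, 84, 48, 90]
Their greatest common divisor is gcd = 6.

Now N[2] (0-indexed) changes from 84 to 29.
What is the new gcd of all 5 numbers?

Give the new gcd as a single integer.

Numbers: [54, 12, 84, 48, 90], gcd = 6
Change: index 2, 84 -> 29
gcd of the OTHER numbers (without index 2): gcd([54, 12, 48, 90]) = 6
New gcd = gcd(g_others, new_val) = gcd(6, 29) = 1

Answer: 1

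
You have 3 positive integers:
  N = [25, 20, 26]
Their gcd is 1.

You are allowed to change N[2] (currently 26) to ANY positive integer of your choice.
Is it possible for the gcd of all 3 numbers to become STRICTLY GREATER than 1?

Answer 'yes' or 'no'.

Current gcd = 1
gcd of all OTHER numbers (without N[2]=26): gcd([25, 20]) = 5
The new gcd after any change is gcd(5, new_value).
This can be at most 5.
Since 5 > old gcd 1, the gcd CAN increase (e.g., set N[2] = 5).

Answer: yes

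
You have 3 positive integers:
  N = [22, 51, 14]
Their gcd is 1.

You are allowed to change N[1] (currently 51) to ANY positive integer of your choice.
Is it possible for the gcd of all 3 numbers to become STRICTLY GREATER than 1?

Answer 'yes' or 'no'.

Current gcd = 1
gcd of all OTHER numbers (without N[1]=51): gcd([22, 14]) = 2
The new gcd after any change is gcd(2, new_value).
This can be at most 2.
Since 2 > old gcd 1, the gcd CAN increase (e.g., set N[1] = 2).

Answer: yes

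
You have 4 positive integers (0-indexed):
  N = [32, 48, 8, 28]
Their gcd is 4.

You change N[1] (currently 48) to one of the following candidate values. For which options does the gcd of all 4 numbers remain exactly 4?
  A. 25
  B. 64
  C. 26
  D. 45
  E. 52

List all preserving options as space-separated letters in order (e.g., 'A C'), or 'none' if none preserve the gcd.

Answer: B E

Derivation:
Old gcd = 4; gcd of others (without N[1]) = 4
New gcd for candidate v: gcd(4, v). Preserves old gcd iff gcd(4, v) = 4.
  Option A: v=25, gcd(4,25)=1 -> changes
  Option B: v=64, gcd(4,64)=4 -> preserves
  Option C: v=26, gcd(4,26)=2 -> changes
  Option D: v=45, gcd(4,45)=1 -> changes
  Option E: v=52, gcd(4,52)=4 -> preserves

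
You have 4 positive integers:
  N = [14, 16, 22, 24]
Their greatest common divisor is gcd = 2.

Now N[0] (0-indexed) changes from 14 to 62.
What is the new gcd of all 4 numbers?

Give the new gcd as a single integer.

Numbers: [14, 16, 22, 24], gcd = 2
Change: index 0, 14 -> 62
gcd of the OTHER numbers (without index 0): gcd([16, 22, 24]) = 2
New gcd = gcd(g_others, new_val) = gcd(2, 62) = 2

Answer: 2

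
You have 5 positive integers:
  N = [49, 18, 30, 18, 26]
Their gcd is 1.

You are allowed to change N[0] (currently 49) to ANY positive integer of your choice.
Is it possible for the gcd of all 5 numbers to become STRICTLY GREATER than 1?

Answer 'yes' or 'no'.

Answer: yes

Derivation:
Current gcd = 1
gcd of all OTHER numbers (without N[0]=49): gcd([18, 30, 18, 26]) = 2
The new gcd after any change is gcd(2, new_value).
This can be at most 2.
Since 2 > old gcd 1, the gcd CAN increase (e.g., set N[0] = 2).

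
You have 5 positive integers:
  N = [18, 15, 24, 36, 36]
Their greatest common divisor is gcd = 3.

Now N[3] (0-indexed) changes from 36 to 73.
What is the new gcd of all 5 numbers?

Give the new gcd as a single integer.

Numbers: [18, 15, 24, 36, 36], gcd = 3
Change: index 3, 36 -> 73
gcd of the OTHER numbers (without index 3): gcd([18, 15, 24, 36]) = 3
New gcd = gcd(g_others, new_val) = gcd(3, 73) = 1

Answer: 1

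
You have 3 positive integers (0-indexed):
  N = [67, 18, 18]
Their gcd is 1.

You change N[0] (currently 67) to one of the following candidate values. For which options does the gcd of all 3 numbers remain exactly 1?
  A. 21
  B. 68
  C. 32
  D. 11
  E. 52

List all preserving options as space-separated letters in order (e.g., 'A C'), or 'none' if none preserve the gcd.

Old gcd = 1; gcd of others (without N[0]) = 18
New gcd for candidate v: gcd(18, v). Preserves old gcd iff gcd(18, v) = 1.
  Option A: v=21, gcd(18,21)=3 -> changes
  Option B: v=68, gcd(18,68)=2 -> changes
  Option C: v=32, gcd(18,32)=2 -> changes
  Option D: v=11, gcd(18,11)=1 -> preserves
  Option E: v=52, gcd(18,52)=2 -> changes

Answer: D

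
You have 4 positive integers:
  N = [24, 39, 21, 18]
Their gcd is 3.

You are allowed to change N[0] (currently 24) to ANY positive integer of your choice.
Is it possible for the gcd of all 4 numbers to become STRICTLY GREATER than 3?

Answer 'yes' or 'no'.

Current gcd = 3
gcd of all OTHER numbers (without N[0]=24): gcd([39, 21, 18]) = 3
The new gcd after any change is gcd(3, new_value).
This can be at most 3.
Since 3 = old gcd 3, the gcd can only stay the same or decrease.

Answer: no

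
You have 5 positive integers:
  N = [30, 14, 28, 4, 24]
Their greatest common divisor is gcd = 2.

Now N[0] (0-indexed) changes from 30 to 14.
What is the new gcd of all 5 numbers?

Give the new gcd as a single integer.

Numbers: [30, 14, 28, 4, 24], gcd = 2
Change: index 0, 30 -> 14
gcd of the OTHER numbers (without index 0): gcd([14, 28, 4, 24]) = 2
New gcd = gcd(g_others, new_val) = gcd(2, 14) = 2

Answer: 2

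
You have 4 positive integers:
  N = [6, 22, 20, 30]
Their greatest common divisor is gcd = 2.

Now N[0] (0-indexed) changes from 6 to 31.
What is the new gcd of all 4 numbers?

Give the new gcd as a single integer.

Numbers: [6, 22, 20, 30], gcd = 2
Change: index 0, 6 -> 31
gcd of the OTHER numbers (without index 0): gcd([22, 20, 30]) = 2
New gcd = gcd(g_others, new_val) = gcd(2, 31) = 1

Answer: 1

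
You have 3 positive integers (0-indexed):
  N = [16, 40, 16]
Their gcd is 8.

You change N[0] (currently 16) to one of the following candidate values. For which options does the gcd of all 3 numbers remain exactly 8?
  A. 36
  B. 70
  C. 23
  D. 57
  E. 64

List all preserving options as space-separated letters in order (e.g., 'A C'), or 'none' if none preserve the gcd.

Answer: E

Derivation:
Old gcd = 8; gcd of others (without N[0]) = 8
New gcd for candidate v: gcd(8, v). Preserves old gcd iff gcd(8, v) = 8.
  Option A: v=36, gcd(8,36)=4 -> changes
  Option B: v=70, gcd(8,70)=2 -> changes
  Option C: v=23, gcd(8,23)=1 -> changes
  Option D: v=57, gcd(8,57)=1 -> changes
  Option E: v=64, gcd(8,64)=8 -> preserves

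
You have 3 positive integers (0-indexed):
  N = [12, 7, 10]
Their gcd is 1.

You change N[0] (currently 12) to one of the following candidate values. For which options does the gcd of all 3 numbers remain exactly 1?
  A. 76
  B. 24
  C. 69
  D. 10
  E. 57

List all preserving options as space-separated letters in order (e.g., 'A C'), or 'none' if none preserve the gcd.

Old gcd = 1; gcd of others (without N[0]) = 1
New gcd for candidate v: gcd(1, v). Preserves old gcd iff gcd(1, v) = 1.
  Option A: v=76, gcd(1,76)=1 -> preserves
  Option B: v=24, gcd(1,24)=1 -> preserves
  Option C: v=69, gcd(1,69)=1 -> preserves
  Option D: v=10, gcd(1,10)=1 -> preserves
  Option E: v=57, gcd(1,57)=1 -> preserves

Answer: A B C D E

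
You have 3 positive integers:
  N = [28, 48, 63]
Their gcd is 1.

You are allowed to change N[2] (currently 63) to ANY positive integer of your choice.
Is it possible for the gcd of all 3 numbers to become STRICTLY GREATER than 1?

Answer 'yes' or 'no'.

Answer: yes

Derivation:
Current gcd = 1
gcd of all OTHER numbers (without N[2]=63): gcd([28, 48]) = 4
The new gcd after any change is gcd(4, new_value).
This can be at most 4.
Since 4 > old gcd 1, the gcd CAN increase (e.g., set N[2] = 4).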